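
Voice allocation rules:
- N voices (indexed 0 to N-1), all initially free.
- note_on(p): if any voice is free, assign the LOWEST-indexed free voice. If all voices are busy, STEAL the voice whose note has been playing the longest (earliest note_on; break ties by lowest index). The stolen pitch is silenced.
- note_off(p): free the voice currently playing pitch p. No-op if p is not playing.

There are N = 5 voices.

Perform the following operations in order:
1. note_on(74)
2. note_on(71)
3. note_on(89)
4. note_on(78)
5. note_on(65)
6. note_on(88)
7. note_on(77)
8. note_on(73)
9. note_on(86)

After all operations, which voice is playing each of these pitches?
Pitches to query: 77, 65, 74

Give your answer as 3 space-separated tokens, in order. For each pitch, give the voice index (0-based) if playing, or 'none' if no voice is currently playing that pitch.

Answer: 1 4 none

Derivation:
Op 1: note_on(74): voice 0 is free -> assigned | voices=[74 - - - -]
Op 2: note_on(71): voice 1 is free -> assigned | voices=[74 71 - - -]
Op 3: note_on(89): voice 2 is free -> assigned | voices=[74 71 89 - -]
Op 4: note_on(78): voice 3 is free -> assigned | voices=[74 71 89 78 -]
Op 5: note_on(65): voice 4 is free -> assigned | voices=[74 71 89 78 65]
Op 6: note_on(88): all voices busy, STEAL voice 0 (pitch 74, oldest) -> assign | voices=[88 71 89 78 65]
Op 7: note_on(77): all voices busy, STEAL voice 1 (pitch 71, oldest) -> assign | voices=[88 77 89 78 65]
Op 8: note_on(73): all voices busy, STEAL voice 2 (pitch 89, oldest) -> assign | voices=[88 77 73 78 65]
Op 9: note_on(86): all voices busy, STEAL voice 3 (pitch 78, oldest) -> assign | voices=[88 77 73 86 65]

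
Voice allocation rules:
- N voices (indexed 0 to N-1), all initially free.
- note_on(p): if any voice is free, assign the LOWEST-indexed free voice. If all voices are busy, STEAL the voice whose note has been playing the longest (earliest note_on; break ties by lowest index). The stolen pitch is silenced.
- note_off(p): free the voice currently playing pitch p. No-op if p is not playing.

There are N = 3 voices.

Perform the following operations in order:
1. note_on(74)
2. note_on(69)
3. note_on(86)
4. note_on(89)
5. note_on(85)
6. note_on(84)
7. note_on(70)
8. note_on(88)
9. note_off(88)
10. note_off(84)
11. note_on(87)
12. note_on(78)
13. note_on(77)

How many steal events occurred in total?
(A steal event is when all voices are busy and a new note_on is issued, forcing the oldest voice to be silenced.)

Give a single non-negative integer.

Answer: 6

Derivation:
Op 1: note_on(74): voice 0 is free -> assigned | voices=[74 - -]
Op 2: note_on(69): voice 1 is free -> assigned | voices=[74 69 -]
Op 3: note_on(86): voice 2 is free -> assigned | voices=[74 69 86]
Op 4: note_on(89): all voices busy, STEAL voice 0 (pitch 74, oldest) -> assign | voices=[89 69 86]
Op 5: note_on(85): all voices busy, STEAL voice 1 (pitch 69, oldest) -> assign | voices=[89 85 86]
Op 6: note_on(84): all voices busy, STEAL voice 2 (pitch 86, oldest) -> assign | voices=[89 85 84]
Op 7: note_on(70): all voices busy, STEAL voice 0 (pitch 89, oldest) -> assign | voices=[70 85 84]
Op 8: note_on(88): all voices busy, STEAL voice 1 (pitch 85, oldest) -> assign | voices=[70 88 84]
Op 9: note_off(88): free voice 1 | voices=[70 - 84]
Op 10: note_off(84): free voice 2 | voices=[70 - -]
Op 11: note_on(87): voice 1 is free -> assigned | voices=[70 87 -]
Op 12: note_on(78): voice 2 is free -> assigned | voices=[70 87 78]
Op 13: note_on(77): all voices busy, STEAL voice 0 (pitch 70, oldest) -> assign | voices=[77 87 78]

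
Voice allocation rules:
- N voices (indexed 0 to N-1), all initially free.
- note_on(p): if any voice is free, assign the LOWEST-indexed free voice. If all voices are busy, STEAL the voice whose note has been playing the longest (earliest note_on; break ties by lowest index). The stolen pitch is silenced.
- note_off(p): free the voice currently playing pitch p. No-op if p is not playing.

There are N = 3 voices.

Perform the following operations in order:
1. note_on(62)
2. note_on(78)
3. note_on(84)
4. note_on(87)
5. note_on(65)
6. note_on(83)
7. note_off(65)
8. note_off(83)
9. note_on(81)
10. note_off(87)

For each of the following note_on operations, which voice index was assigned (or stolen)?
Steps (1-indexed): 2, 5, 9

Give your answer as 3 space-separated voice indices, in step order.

Op 1: note_on(62): voice 0 is free -> assigned | voices=[62 - -]
Op 2: note_on(78): voice 1 is free -> assigned | voices=[62 78 -]
Op 3: note_on(84): voice 2 is free -> assigned | voices=[62 78 84]
Op 4: note_on(87): all voices busy, STEAL voice 0 (pitch 62, oldest) -> assign | voices=[87 78 84]
Op 5: note_on(65): all voices busy, STEAL voice 1 (pitch 78, oldest) -> assign | voices=[87 65 84]
Op 6: note_on(83): all voices busy, STEAL voice 2 (pitch 84, oldest) -> assign | voices=[87 65 83]
Op 7: note_off(65): free voice 1 | voices=[87 - 83]
Op 8: note_off(83): free voice 2 | voices=[87 - -]
Op 9: note_on(81): voice 1 is free -> assigned | voices=[87 81 -]
Op 10: note_off(87): free voice 0 | voices=[- 81 -]

Answer: 1 1 1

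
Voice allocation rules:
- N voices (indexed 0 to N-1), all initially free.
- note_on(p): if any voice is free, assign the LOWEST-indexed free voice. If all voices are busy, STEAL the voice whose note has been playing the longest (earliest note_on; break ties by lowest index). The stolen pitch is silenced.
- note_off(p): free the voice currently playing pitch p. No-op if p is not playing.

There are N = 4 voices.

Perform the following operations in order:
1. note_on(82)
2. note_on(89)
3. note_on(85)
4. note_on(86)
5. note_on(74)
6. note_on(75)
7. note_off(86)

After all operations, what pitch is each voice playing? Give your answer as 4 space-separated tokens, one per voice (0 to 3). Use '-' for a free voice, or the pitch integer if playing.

Op 1: note_on(82): voice 0 is free -> assigned | voices=[82 - - -]
Op 2: note_on(89): voice 1 is free -> assigned | voices=[82 89 - -]
Op 3: note_on(85): voice 2 is free -> assigned | voices=[82 89 85 -]
Op 4: note_on(86): voice 3 is free -> assigned | voices=[82 89 85 86]
Op 5: note_on(74): all voices busy, STEAL voice 0 (pitch 82, oldest) -> assign | voices=[74 89 85 86]
Op 6: note_on(75): all voices busy, STEAL voice 1 (pitch 89, oldest) -> assign | voices=[74 75 85 86]
Op 7: note_off(86): free voice 3 | voices=[74 75 85 -]

Answer: 74 75 85 -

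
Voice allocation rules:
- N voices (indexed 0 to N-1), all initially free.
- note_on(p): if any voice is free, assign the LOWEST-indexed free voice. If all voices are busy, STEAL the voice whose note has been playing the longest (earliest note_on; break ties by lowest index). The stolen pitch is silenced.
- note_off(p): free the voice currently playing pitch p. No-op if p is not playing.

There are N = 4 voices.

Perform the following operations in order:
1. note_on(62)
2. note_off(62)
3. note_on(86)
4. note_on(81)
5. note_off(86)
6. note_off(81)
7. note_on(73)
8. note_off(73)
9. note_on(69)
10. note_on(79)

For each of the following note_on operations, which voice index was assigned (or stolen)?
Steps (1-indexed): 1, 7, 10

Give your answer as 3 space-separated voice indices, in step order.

Answer: 0 0 1

Derivation:
Op 1: note_on(62): voice 0 is free -> assigned | voices=[62 - - -]
Op 2: note_off(62): free voice 0 | voices=[- - - -]
Op 3: note_on(86): voice 0 is free -> assigned | voices=[86 - - -]
Op 4: note_on(81): voice 1 is free -> assigned | voices=[86 81 - -]
Op 5: note_off(86): free voice 0 | voices=[- 81 - -]
Op 6: note_off(81): free voice 1 | voices=[- - - -]
Op 7: note_on(73): voice 0 is free -> assigned | voices=[73 - - -]
Op 8: note_off(73): free voice 0 | voices=[- - - -]
Op 9: note_on(69): voice 0 is free -> assigned | voices=[69 - - -]
Op 10: note_on(79): voice 1 is free -> assigned | voices=[69 79 - -]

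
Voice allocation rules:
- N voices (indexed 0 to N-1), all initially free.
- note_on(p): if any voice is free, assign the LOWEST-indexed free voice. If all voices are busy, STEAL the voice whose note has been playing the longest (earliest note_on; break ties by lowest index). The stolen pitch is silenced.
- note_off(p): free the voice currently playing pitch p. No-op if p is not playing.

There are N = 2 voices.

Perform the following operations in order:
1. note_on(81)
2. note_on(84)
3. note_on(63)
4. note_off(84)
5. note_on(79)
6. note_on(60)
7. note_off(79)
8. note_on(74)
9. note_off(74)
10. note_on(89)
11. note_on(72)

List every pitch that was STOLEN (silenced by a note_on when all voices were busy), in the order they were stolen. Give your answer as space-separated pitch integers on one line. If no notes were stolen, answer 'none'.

Op 1: note_on(81): voice 0 is free -> assigned | voices=[81 -]
Op 2: note_on(84): voice 1 is free -> assigned | voices=[81 84]
Op 3: note_on(63): all voices busy, STEAL voice 0 (pitch 81, oldest) -> assign | voices=[63 84]
Op 4: note_off(84): free voice 1 | voices=[63 -]
Op 5: note_on(79): voice 1 is free -> assigned | voices=[63 79]
Op 6: note_on(60): all voices busy, STEAL voice 0 (pitch 63, oldest) -> assign | voices=[60 79]
Op 7: note_off(79): free voice 1 | voices=[60 -]
Op 8: note_on(74): voice 1 is free -> assigned | voices=[60 74]
Op 9: note_off(74): free voice 1 | voices=[60 -]
Op 10: note_on(89): voice 1 is free -> assigned | voices=[60 89]
Op 11: note_on(72): all voices busy, STEAL voice 0 (pitch 60, oldest) -> assign | voices=[72 89]

Answer: 81 63 60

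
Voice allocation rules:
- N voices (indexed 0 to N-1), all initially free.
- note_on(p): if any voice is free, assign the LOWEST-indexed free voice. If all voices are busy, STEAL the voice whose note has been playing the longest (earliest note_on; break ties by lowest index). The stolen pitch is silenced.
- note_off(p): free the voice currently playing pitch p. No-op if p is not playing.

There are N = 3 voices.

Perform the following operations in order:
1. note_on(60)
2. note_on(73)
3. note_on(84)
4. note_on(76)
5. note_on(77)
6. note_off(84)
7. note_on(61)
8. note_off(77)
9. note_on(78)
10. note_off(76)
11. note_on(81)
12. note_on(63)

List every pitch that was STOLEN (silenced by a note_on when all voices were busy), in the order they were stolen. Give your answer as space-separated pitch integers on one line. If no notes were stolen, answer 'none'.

Answer: 60 73 61

Derivation:
Op 1: note_on(60): voice 0 is free -> assigned | voices=[60 - -]
Op 2: note_on(73): voice 1 is free -> assigned | voices=[60 73 -]
Op 3: note_on(84): voice 2 is free -> assigned | voices=[60 73 84]
Op 4: note_on(76): all voices busy, STEAL voice 0 (pitch 60, oldest) -> assign | voices=[76 73 84]
Op 5: note_on(77): all voices busy, STEAL voice 1 (pitch 73, oldest) -> assign | voices=[76 77 84]
Op 6: note_off(84): free voice 2 | voices=[76 77 -]
Op 7: note_on(61): voice 2 is free -> assigned | voices=[76 77 61]
Op 8: note_off(77): free voice 1 | voices=[76 - 61]
Op 9: note_on(78): voice 1 is free -> assigned | voices=[76 78 61]
Op 10: note_off(76): free voice 0 | voices=[- 78 61]
Op 11: note_on(81): voice 0 is free -> assigned | voices=[81 78 61]
Op 12: note_on(63): all voices busy, STEAL voice 2 (pitch 61, oldest) -> assign | voices=[81 78 63]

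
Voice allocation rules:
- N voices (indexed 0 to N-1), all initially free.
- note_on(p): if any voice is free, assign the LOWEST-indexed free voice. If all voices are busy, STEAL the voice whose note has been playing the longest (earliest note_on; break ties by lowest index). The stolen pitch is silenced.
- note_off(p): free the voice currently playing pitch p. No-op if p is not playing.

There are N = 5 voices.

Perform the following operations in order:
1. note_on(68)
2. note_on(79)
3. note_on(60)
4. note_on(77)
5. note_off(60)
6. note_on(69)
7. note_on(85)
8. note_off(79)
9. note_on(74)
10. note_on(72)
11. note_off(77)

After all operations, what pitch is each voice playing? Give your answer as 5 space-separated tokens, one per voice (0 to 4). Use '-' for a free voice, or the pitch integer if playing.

Op 1: note_on(68): voice 0 is free -> assigned | voices=[68 - - - -]
Op 2: note_on(79): voice 1 is free -> assigned | voices=[68 79 - - -]
Op 3: note_on(60): voice 2 is free -> assigned | voices=[68 79 60 - -]
Op 4: note_on(77): voice 3 is free -> assigned | voices=[68 79 60 77 -]
Op 5: note_off(60): free voice 2 | voices=[68 79 - 77 -]
Op 6: note_on(69): voice 2 is free -> assigned | voices=[68 79 69 77 -]
Op 7: note_on(85): voice 4 is free -> assigned | voices=[68 79 69 77 85]
Op 8: note_off(79): free voice 1 | voices=[68 - 69 77 85]
Op 9: note_on(74): voice 1 is free -> assigned | voices=[68 74 69 77 85]
Op 10: note_on(72): all voices busy, STEAL voice 0 (pitch 68, oldest) -> assign | voices=[72 74 69 77 85]
Op 11: note_off(77): free voice 3 | voices=[72 74 69 - 85]

Answer: 72 74 69 - 85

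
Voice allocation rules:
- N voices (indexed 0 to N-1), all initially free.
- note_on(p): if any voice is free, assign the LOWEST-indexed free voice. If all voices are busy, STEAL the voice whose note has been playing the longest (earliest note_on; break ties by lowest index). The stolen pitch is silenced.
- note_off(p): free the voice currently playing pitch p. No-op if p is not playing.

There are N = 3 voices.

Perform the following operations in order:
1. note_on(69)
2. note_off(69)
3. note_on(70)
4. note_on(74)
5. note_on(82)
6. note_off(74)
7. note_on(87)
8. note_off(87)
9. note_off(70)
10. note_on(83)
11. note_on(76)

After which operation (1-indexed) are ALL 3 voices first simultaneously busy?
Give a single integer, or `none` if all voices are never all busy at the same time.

Op 1: note_on(69): voice 0 is free -> assigned | voices=[69 - -]
Op 2: note_off(69): free voice 0 | voices=[- - -]
Op 3: note_on(70): voice 0 is free -> assigned | voices=[70 - -]
Op 4: note_on(74): voice 1 is free -> assigned | voices=[70 74 -]
Op 5: note_on(82): voice 2 is free -> assigned | voices=[70 74 82]
Op 6: note_off(74): free voice 1 | voices=[70 - 82]
Op 7: note_on(87): voice 1 is free -> assigned | voices=[70 87 82]
Op 8: note_off(87): free voice 1 | voices=[70 - 82]
Op 9: note_off(70): free voice 0 | voices=[- - 82]
Op 10: note_on(83): voice 0 is free -> assigned | voices=[83 - 82]
Op 11: note_on(76): voice 1 is free -> assigned | voices=[83 76 82]

Answer: 5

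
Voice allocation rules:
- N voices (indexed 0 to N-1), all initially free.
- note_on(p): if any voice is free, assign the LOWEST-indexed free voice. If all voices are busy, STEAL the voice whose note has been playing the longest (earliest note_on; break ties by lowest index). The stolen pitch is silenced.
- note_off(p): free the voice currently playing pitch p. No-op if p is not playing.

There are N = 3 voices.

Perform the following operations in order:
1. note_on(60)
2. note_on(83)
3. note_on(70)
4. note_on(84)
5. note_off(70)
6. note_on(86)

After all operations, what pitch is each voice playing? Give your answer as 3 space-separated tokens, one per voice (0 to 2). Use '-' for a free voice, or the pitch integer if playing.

Op 1: note_on(60): voice 0 is free -> assigned | voices=[60 - -]
Op 2: note_on(83): voice 1 is free -> assigned | voices=[60 83 -]
Op 3: note_on(70): voice 2 is free -> assigned | voices=[60 83 70]
Op 4: note_on(84): all voices busy, STEAL voice 0 (pitch 60, oldest) -> assign | voices=[84 83 70]
Op 5: note_off(70): free voice 2 | voices=[84 83 -]
Op 6: note_on(86): voice 2 is free -> assigned | voices=[84 83 86]

Answer: 84 83 86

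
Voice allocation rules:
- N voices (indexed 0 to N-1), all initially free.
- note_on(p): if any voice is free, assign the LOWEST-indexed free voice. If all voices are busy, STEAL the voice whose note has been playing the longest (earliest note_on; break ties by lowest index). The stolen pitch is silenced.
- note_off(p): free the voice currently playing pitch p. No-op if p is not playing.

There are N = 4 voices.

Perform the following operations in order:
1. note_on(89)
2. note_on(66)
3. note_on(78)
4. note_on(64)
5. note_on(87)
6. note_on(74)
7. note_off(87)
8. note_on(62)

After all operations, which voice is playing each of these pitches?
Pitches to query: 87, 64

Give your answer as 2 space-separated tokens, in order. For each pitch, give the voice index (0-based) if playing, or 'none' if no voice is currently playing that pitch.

Op 1: note_on(89): voice 0 is free -> assigned | voices=[89 - - -]
Op 2: note_on(66): voice 1 is free -> assigned | voices=[89 66 - -]
Op 3: note_on(78): voice 2 is free -> assigned | voices=[89 66 78 -]
Op 4: note_on(64): voice 3 is free -> assigned | voices=[89 66 78 64]
Op 5: note_on(87): all voices busy, STEAL voice 0 (pitch 89, oldest) -> assign | voices=[87 66 78 64]
Op 6: note_on(74): all voices busy, STEAL voice 1 (pitch 66, oldest) -> assign | voices=[87 74 78 64]
Op 7: note_off(87): free voice 0 | voices=[- 74 78 64]
Op 8: note_on(62): voice 0 is free -> assigned | voices=[62 74 78 64]

Answer: none 3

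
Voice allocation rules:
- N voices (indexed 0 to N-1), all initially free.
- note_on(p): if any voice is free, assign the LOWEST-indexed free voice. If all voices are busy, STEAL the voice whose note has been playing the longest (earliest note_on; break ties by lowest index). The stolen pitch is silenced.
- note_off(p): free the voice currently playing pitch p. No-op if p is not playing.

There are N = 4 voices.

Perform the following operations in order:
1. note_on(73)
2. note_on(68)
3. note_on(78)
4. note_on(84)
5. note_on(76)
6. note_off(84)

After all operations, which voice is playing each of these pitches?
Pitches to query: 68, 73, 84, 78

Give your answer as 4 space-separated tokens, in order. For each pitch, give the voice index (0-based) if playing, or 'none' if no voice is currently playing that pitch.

Answer: 1 none none 2

Derivation:
Op 1: note_on(73): voice 0 is free -> assigned | voices=[73 - - -]
Op 2: note_on(68): voice 1 is free -> assigned | voices=[73 68 - -]
Op 3: note_on(78): voice 2 is free -> assigned | voices=[73 68 78 -]
Op 4: note_on(84): voice 3 is free -> assigned | voices=[73 68 78 84]
Op 5: note_on(76): all voices busy, STEAL voice 0 (pitch 73, oldest) -> assign | voices=[76 68 78 84]
Op 6: note_off(84): free voice 3 | voices=[76 68 78 -]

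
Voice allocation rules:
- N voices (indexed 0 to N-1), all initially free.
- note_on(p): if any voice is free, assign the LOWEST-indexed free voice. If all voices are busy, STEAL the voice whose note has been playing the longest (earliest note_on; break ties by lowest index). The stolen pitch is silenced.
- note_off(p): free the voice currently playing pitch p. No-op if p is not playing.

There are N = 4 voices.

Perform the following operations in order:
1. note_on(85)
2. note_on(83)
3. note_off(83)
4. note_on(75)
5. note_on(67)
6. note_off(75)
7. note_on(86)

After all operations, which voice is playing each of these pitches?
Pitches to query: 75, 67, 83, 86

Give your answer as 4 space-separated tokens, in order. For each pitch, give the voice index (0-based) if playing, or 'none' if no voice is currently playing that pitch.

Answer: none 2 none 1

Derivation:
Op 1: note_on(85): voice 0 is free -> assigned | voices=[85 - - -]
Op 2: note_on(83): voice 1 is free -> assigned | voices=[85 83 - -]
Op 3: note_off(83): free voice 1 | voices=[85 - - -]
Op 4: note_on(75): voice 1 is free -> assigned | voices=[85 75 - -]
Op 5: note_on(67): voice 2 is free -> assigned | voices=[85 75 67 -]
Op 6: note_off(75): free voice 1 | voices=[85 - 67 -]
Op 7: note_on(86): voice 1 is free -> assigned | voices=[85 86 67 -]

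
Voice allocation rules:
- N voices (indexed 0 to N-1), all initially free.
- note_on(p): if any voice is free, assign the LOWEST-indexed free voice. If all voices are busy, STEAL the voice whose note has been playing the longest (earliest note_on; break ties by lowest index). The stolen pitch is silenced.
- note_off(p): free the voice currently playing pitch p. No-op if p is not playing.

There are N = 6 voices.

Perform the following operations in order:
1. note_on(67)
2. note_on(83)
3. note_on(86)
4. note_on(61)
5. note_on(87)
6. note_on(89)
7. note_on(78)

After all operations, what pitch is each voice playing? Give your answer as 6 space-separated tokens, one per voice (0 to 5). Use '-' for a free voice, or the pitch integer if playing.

Answer: 78 83 86 61 87 89

Derivation:
Op 1: note_on(67): voice 0 is free -> assigned | voices=[67 - - - - -]
Op 2: note_on(83): voice 1 is free -> assigned | voices=[67 83 - - - -]
Op 3: note_on(86): voice 2 is free -> assigned | voices=[67 83 86 - - -]
Op 4: note_on(61): voice 3 is free -> assigned | voices=[67 83 86 61 - -]
Op 5: note_on(87): voice 4 is free -> assigned | voices=[67 83 86 61 87 -]
Op 6: note_on(89): voice 5 is free -> assigned | voices=[67 83 86 61 87 89]
Op 7: note_on(78): all voices busy, STEAL voice 0 (pitch 67, oldest) -> assign | voices=[78 83 86 61 87 89]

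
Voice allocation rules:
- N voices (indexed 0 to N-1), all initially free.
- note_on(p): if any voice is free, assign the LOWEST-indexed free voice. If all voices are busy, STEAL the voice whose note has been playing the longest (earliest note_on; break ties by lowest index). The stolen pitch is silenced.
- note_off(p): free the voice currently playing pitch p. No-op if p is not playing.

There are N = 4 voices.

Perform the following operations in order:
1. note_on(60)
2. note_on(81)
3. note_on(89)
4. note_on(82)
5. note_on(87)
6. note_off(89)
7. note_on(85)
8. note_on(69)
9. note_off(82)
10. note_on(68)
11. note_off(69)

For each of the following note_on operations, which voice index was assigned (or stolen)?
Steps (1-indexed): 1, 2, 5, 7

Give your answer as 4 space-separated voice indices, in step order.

Answer: 0 1 0 2

Derivation:
Op 1: note_on(60): voice 0 is free -> assigned | voices=[60 - - -]
Op 2: note_on(81): voice 1 is free -> assigned | voices=[60 81 - -]
Op 3: note_on(89): voice 2 is free -> assigned | voices=[60 81 89 -]
Op 4: note_on(82): voice 3 is free -> assigned | voices=[60 81 89 82]
Op 5: note_on(87): all voices busy, STEAL voice 0 (pitch 60, oldest) -> assign | voices=[87 81 89 82]
Op 6: note_off(89): free voice 2 | voices=[87 81 - 82]
Op 7: note_on(85): voice 2 is free -> assigned | voices=[87 81 85 82]
Op 8: note_on(69): all voices busy, STEAL voice 1 (pitch 81, oldest) -> assign | voices=[87 69 85 82]
Op 9: note_off(82): free voice 3 | voices=[87 69 85 -]
Op 10: note_on(68): voice 3 is free -> assigned | voices=[87 69 85 68]
Op 11: note_off(69): free voice 1 | voices=[87 - 85 68]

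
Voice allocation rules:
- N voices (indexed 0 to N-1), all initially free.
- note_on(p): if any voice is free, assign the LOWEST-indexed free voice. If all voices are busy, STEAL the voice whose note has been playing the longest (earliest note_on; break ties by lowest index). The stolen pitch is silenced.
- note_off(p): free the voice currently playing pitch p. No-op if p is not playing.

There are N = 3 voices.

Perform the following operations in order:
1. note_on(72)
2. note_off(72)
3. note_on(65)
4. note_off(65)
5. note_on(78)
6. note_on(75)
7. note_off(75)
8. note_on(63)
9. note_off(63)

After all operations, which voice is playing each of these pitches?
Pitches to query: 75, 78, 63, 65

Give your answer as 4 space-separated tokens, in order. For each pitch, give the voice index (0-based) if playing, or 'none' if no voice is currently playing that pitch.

Op 1: note_on(72): voice 0 is free -> assigned | voices=[72 - -]
Op 2: note_off(72): free voice 0 | voices=[- - -]
Op 3: note_on(65): voice 0 is free -> assigned | voices=[65 - -]
Op 4: note_off(65): free voice 0 | voices=[- - -]
Op 5: note_on(78): voice 0 is free -> assigned | voices=[78 - -]
Op 6: note_on(75): voice 1 is free -> assigned | voices=[78 75 -]
Op 7: note_off(75): free voice 1 | voices=[78 - -]
Op 8: note_on(63): voice 1 is free -> assigned | voices=[78 63 -]
Op 9: note_off(63): free voice 1 | voices=[78 - -]

Answer: none 0 none none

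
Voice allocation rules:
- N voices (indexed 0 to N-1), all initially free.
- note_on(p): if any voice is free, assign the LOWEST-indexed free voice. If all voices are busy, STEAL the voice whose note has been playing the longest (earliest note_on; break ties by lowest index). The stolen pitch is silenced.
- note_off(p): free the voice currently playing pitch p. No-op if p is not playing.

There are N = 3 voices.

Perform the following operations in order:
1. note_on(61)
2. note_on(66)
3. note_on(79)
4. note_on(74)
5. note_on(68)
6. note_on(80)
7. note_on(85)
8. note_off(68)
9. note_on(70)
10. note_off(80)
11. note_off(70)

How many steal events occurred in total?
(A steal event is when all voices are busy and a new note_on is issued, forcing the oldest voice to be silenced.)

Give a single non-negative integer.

Answer: 4

Derivation:
Op 1: note_on(61): voice 0 is free -> assigned | voices=[61 - -]
Op 2: note_on(66): voice 1 is free -> assigned | voices=[61 66 -]
Op 3: note_on(79): voice 2 is free -> assigned | voices=[61 66 79]
Op 4: note_on(74): all voices busy, STEAL voice 0 (pitch 61, oldest) -> assign | voices=[74 66 79]
Op 5: note_on(68): all voices busy, STEAL voice 1 (pitch 66, oldest) -> assign | voices=[74 68 79]
Op 6: note_on(80): all voices busy, STEAL voice 2 (pitch 79, oldest) -> assign | voices=[74 68 80]
Op 7: note_on(85): all voices busy, STEAL voice 0 (pitch 74, oldest) -> assign | voices=[85 68 80]
Op 8: note_off(68): free voice 1 | voices=[85 - 80]
Op 9: note_on(70): voice 1 is free -> assigned | voices=[85 70 80]
Op 10: note_off(80): free voice 2 | voices=[85 70 -]
Op 11: note_off(70): free voice 1 | voices=[85 - -]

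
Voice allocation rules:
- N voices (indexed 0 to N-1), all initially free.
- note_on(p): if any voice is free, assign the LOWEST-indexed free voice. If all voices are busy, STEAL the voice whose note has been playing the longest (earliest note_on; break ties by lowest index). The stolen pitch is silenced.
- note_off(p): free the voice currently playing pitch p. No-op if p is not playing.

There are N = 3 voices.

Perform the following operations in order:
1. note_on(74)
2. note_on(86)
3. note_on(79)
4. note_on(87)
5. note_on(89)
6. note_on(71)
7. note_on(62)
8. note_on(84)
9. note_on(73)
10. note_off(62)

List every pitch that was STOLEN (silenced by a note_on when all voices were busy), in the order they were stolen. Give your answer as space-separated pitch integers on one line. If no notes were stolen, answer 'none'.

Op 1: note_on(74): voice 0 is free -> assigned | voices=[74 - -]
Op 2: note_on(86): voice 1 is free -> assigned | voices=[74 86 -]
Op 3: note_on(79): voice 2 is free -> assigned | voices=[74 86 79]
Op 4: note_on(87): all voices busy, STEAL voice 0 (pitch 74, oldest) -> assign | voices=[87 86 79]
Op 5: note_on(89): all voices busy, STEAL voice 1 (pitch 86, oldest) -> assign | voices=[87 89 79]
Op 6: note_on(71): all voices busy, STEAL voice 2 (pitch 79, oldest) -> assign | voices=[87 89 71]
Op 7: note_on(62): all voices busy, STEAL voice 0 (pitch 87, oldest) -> assign | voices=[62 89 71]
Op 8: note_on(84): all voices busy, STEAL voice 1 (pitch 89, oldest) -> assign | voices=[62 84 71]
Op 9: note_on(73): all voices busy, STEAL voice 2 (pitch 71, oldest) -> assign | voices=[62 84 73]
Op 10: note_off(62): free voice 0 | voices=[- 84 73]

Answer: 74 86 79 87 89 71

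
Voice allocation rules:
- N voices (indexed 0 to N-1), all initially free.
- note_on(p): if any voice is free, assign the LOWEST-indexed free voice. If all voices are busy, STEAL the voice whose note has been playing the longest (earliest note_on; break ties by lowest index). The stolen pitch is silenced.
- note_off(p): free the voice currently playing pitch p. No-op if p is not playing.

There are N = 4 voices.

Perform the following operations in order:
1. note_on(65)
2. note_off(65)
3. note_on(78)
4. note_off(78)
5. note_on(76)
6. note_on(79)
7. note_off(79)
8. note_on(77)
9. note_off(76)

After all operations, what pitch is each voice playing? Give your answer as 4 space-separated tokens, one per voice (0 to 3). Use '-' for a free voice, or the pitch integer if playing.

Op 1: note_on(65): voice 0 is free -> assigned | voices=[65 - - -]
Op 2: note_off(65): free voice 0 | voices=[- - - -]
Op 3: note_on(78): voice 0 is free -> assigned | voices=[78 - - -]
Op 4: note_off(78): free voice 0 | voices=[- - - -]
Op 5: note_on(76): voice 0 is free -> assigned | voices=[76 - - -]
Op 6: note_on(79): voice 1 is free -> assigned | voices=[76 79 - -]
Op 7: note_off(79): free voice 1 | voices=[76 - - -]
Op 8: note_on(77): voice 1 is free -> assigned | voices=[76 77 - -]
Op 9: note_off(76): free voice 0 | voices=[- 77 - -]

Answer: - 77 - -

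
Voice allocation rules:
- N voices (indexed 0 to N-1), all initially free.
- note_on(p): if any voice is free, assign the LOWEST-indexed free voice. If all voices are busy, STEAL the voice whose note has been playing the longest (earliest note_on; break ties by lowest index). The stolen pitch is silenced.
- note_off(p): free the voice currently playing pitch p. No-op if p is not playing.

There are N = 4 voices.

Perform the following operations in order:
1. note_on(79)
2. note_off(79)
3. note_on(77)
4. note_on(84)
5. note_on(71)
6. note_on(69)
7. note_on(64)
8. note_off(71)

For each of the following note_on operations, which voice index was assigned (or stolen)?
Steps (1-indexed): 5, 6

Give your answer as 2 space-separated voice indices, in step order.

Answer: 2 3

Derivation:
Op 1: note_on(79): voice 0 is free -> assigned | voices=[79 - - -]
Op 2: note_off(79): free voice 0 | voices=[- - - -]
Op 3: note_on(77): voice 0 is free -> assigned | voices=[77 - - -]
Op 4: note_on(84): voice 1 is free -> assigned | voices=[77 84 - -]
Op 5: note_on(71): voice 2 is free -> assigned | voices=[77 84 71 -]
Op 6: note_on(69): voice 3 is free -> assigned | voices=[77 84 71 69]
Op 7: note_on(64): all voices busy, STEAL voice 0 (pitch 77, oldest) -> assign | voices=[64 84 71 69]
Op 8: note_off(71): free voice 2 | voices=[64 84 - 69]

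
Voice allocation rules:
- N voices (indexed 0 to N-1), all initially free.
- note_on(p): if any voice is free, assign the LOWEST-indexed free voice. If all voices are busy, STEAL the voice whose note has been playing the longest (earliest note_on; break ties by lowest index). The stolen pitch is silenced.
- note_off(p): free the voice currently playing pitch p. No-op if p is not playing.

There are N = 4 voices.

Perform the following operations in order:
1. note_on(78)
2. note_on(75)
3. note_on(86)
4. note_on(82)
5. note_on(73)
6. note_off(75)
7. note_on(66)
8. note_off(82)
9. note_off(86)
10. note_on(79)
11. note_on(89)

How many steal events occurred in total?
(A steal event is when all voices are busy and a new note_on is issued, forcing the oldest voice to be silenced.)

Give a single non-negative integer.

Op 1: note_on(78): voice 0 is free -> assigned | voices=[78 - - -]
Op 2: note_on(75): voice 1 is free -> assigned | voices=[78 75 - -]
Op 3: note_on(86): voice 2 is free -> assigned | voices=[78 75 86 -]
Op 4: note_on(82): voice 3 is free -> assigned | voices=[78 75 86 82]
Op 5: note_on(73): all voices busy, STEAL voice 0 (pitch 78, oldest) -> assign | voices=[73 75 86 82]
Op 6: note_off(75): free voice 1 | voices=[73 - 86 82]
Op 7: note_on(66): voice 1 is free -> assigned | voices=[73 66 86 82]
Op 8: note_off(82): free voice 3 | voices=[73 66 86 -]
Op 9: note_off(86): free voice 2 | voices=[73 66 - -]
Op 10: note_on(79): voice 2 is free -> assigned | voices=[73 66 79 -]
Op 11: note_on(89): voice 3 is free -> assigned | voices=[73 66 79 89]

Answer: 1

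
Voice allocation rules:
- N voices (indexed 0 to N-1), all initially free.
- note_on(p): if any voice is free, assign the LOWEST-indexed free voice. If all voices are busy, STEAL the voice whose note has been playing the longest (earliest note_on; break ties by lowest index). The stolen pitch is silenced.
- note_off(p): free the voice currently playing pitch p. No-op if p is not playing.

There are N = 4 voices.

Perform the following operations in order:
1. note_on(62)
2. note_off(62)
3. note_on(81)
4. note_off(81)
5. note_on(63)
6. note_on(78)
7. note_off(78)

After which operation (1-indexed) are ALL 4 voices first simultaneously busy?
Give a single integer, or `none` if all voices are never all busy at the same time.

Op 1: note_on(62): voice 0 is free -> assigned | voices=[62 - - -]
Op 2: note_off(62): free voice 0 | voices=[- - - -]
Op 3: note_on(81): voice 0 is free -> assigned | voices=[81 - - -]
Op 4: note_off(81): free voice 0 | voices=[- - - -]
Op 5: note_on(63): voice 0 is free -> assigned | voices=[63 - - -]
Op 6: note_on(78): voice 1 is free -> assigned | voices=[63 78 - -]
Op 7: note_off(78): free voice 1 | voices=[63 - - -]

Answer: none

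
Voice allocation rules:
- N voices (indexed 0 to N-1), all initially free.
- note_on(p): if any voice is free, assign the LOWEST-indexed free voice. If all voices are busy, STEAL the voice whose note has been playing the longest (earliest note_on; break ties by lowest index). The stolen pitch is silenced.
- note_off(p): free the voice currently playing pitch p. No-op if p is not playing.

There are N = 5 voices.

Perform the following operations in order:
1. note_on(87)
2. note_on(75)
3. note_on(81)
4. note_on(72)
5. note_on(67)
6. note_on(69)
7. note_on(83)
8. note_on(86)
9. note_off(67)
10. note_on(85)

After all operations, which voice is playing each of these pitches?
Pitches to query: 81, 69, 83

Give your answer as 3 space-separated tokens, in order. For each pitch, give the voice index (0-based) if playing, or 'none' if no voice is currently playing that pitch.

Op 1: note_on(87): voice 0 is free -> assigned | voices=[87 - - - -]
Op 2: note_on(75): voice 1 is free -> assigned | voices=[87 75 - - -]
Op 3: note_on(81): voice 2 is free -> assigned | voices=[87 75 81 - -]
Op 4: note_on(72): voice 3 is free -> assigned | voices=[87 75 81 72 -]
Op 5: note_on(67): voice 4 is free -> assigned | voices=[87 75 81 72 67]
Op 6: note_on(69): all voices busy, STEAL voice 0 (pitch 87, oldest) -> assign | voices=[69 75 81 72 67]
Op 7: note_on(83): all voices busy, STEAL voice 1 (pitch 75, oldest) -> assign | voices=[69 83 81 72 67]
Op 8: note_on(86): all voices busy, STEAL voice 2 (pitch 81, oldest) -> assign | voices=[69 83 86 72 67]
Op 9: note_off(67): free voice 4 | voices=[69 83 86 72 -]
Op 10: note_on(85): voice 4 is free -> assigned | voices=[69 83 86 72 85]

Answer: none 0 1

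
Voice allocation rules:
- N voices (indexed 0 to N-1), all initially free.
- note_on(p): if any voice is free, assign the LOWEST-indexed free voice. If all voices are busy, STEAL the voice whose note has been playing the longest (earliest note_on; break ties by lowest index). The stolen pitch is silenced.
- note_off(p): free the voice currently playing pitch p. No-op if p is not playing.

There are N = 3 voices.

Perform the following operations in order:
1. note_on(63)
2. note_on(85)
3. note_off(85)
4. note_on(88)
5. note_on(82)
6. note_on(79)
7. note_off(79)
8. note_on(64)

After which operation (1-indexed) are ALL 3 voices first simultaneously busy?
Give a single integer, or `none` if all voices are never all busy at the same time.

Op 1: note_on(63): voice 0 is free -> assigned | voices=[63 - -]
Op 2: note_on(85): voice 1 is free -> assigned | voices=[63 85 -]
Op 3: note_off(85): free voice 1 | voices=[63 - -]
Op 4: note_on(88): voice 1 is free -> assigned | voices=[63 88 -]
Op 5: note_on(82): voice 2 is free -> assigned | voices=[63 88 82]
Op 6: note_on(79): all voices busy, STEAL voice 0 (pitch 63, oldest) -> assign | voices=[79 88 82]
Op 7: note_off(79): free voice 0 | voices=[- 88 82]
Op 8: note_on(64): voice 0 is free -> assigned | voices=[64 88 82]

Answer: 5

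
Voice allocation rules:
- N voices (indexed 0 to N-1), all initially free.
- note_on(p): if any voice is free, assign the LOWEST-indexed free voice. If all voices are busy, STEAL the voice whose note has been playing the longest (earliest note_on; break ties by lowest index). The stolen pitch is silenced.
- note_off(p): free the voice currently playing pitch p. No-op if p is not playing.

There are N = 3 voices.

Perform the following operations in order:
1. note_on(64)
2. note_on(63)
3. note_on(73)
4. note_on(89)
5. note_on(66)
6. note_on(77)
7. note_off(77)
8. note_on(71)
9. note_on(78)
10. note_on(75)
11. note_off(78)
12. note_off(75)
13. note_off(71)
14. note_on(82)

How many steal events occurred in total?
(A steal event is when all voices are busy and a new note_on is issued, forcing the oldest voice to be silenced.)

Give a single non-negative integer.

Op 1: note_on(64): voice 0 is free -> assigned | voices=[64 - -]
Op 2: note_on(63): voice 1 is free -> assigned | voices=[64 63 -]
Op 3: note_on(73): voice 2 is free -> assigned | voices=[64 63 73]
Op 4: note_on(89): all voices busy, STEAL voice 0 (pitch 64, oldest) -> assign | voices=[89 63 73]
Op 5: note_on(66): all voices busy, STEAL voice 1 (pitch 63, oldest) -> assign | voices=[89 66 73]
Op 6: note_on(77): all voices busy, STEAL voice 2 (pitch 73, oldest) -> assign | voices=[89 66 77]
Op 7: note_off(77): free voice 2 | voices=[89 66 -]
Op 8: note_on(71): voice 2 is free -> assigned | voices=[89 66 71]
Op 9: note_on(78): all voices busy, STEAL voice 0 (pitch 89, oldest) -> assign | voices=[78 66 71]
Op 10: note_on(75): all voices busy, STEAL voice 1 (pitch 66, oldest) -> assign | voices=[78 75 71]
Op 11: note_off(78): free voice 0 | voices=[- 75 71]
Op 12: note_off(75): free voice 1 | voices=[- - 71]
Op 13: note_off(71): free voice 2 | voices=[- - -]
Op 14: note_on(82): voice 0 is free -> assigned | voices=[82 - -]

Answer: 5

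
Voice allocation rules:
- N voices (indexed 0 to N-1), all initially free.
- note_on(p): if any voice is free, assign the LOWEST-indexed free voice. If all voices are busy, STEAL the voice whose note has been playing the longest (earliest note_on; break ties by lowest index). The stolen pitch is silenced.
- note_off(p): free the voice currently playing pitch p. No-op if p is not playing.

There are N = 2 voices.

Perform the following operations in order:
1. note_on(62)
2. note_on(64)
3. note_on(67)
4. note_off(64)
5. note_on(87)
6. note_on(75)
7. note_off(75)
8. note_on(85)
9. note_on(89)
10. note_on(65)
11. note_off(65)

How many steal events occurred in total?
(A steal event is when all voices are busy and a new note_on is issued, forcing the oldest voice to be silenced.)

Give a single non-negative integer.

Op 1: note_on(62): voice 0 is free -> assigned | voices=[62 -]
Op 2: note_on(64): voice 1 is free -> assigned | voices=[62 64]
Op 3: note_on(67): all voices busy, STEAL voice 0 (pitch 62, oldest) -> assign | voices=[67 64]
Op 4: note_off(64): free voice 1 | voices=[67 -]
Op 5: note_on(87): voice 1 is free -> assigned | voices=[67 87]
Op 6: note_on(75): all voices busy, STEAL voice 0 (pitch 67, oldest) -> assign | voices=[75 87]
Op 7: note_off(75): free voice 0 | voices=[- 87]
Op 8: note_on(85): voice 0 is free -> assigned | voices=[85 87]
Op 9: note_on(89): all voices busy, STEAL voice 1 (pitch 87, oldest) -> assign | voices=[85 89]
Op 10: note_on(65): all voices busy, STEAL voice 0 (pitch 85, oldest) -> assign | voices=[65 89]
Op 11: note_off(65): free voice 0 | voices=[- 89]

Answer: 4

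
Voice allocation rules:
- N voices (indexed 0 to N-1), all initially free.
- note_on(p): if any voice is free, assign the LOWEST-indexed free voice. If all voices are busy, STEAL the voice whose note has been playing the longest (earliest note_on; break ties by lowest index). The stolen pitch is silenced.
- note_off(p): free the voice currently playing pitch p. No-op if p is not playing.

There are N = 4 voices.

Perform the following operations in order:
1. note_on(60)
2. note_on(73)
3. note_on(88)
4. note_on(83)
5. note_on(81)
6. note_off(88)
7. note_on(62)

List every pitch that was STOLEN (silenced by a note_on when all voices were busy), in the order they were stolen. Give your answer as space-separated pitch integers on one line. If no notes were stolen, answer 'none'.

Op 1: note_on(60): voice 0 is free -> assigned | voices=[60 - - -]
Op 2: note_on(73): voice 1 is free -> assigned | voices=[60 73 - -]
Op 3: note_on(88): voice 2 is free -> assigned | voices=[60 73 88 -]
Op 4: note_on(83): voice 3 is free -> assigned | voices=[60 73 88 83]
Op 5: note_on(81): all voices busy, STEAL voice 0 (pitch 60, oldest) -> assign | voices=[81 73 88 83]
Op 6: note_off(88): free voice 2 | voices=[81 73 - 83]
Op 7: note_on(62): voice 2 is free -> assigned | voices=[81 73 62 83]

Answer: 60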